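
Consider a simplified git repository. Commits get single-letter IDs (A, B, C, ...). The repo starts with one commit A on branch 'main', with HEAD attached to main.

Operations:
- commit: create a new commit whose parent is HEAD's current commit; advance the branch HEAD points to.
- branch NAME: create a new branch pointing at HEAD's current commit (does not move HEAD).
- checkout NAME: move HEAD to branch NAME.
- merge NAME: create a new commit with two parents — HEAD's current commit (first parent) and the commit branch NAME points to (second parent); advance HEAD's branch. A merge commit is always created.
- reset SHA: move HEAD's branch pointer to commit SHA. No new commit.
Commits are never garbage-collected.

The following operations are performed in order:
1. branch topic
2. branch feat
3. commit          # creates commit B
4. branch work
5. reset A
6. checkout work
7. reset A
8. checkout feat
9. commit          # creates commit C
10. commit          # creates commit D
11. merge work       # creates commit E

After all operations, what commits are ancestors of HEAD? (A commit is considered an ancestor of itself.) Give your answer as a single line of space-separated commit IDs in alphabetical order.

Answer: A C D E

Derivation:
After op 1 (branch): HEAD=main@A [main=A topic=A]
After op 2 (branch): HEAD=main@A [feat=A main=A topic=A]
After op 3 (commit): HEAD=main@B [feat=A main=B topic=A]
After op 4 (branch): HEAD=main@B [feat=A main=B topic=A work=B]
After op 5 (reset): HEAD=main@A [feat=A main=A topic=A work=B]
After op 6 (checkout): HEAD=work@B [feat=A main=A topic=A work=B]
After op 7 (reset): HEAD=work@A [feat=A main=A topic=A work=A]
After op 8 (checkout): HEAD=feat@A [feat=A main=A topic=A work=A]
After op 9 (commit): HEAD=feat@C [feat=C main=A topic=A work=A]
After op 10 (commit): HEAD=feat@D [feat=D main=A topic=A work=A]
After op 11 (merge): HEAD=feat@E [feat=E main=A topic=A work=A]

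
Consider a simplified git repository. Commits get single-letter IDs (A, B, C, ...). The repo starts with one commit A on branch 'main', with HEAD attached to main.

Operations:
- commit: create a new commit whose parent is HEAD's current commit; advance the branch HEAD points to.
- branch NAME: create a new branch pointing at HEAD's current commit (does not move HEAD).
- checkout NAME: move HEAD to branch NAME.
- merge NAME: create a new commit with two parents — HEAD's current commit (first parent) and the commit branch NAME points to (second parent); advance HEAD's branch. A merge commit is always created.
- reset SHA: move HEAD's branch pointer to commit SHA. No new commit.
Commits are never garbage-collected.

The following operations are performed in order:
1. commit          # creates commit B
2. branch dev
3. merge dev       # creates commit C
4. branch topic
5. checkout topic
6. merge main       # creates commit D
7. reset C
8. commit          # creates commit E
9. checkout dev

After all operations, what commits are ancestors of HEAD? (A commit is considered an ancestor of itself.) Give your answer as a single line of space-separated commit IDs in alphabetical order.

Answer: A B

Derivation:
After op 1 (commit): HEAD=main@B [main=B]
After op 2 (branch): HEAD=main@B [dev=B main=B]
After op 3 (merge): HEAD=main@C [dev=B main=C]
After op 4 (branch): HEAD=main@C [dev=B main=C topic=C]
After op 5 (checkout): HEAD=topic@C [dev=B main=C topic=C]
After op 6 (merge): HEAD=topic@D [dev=B main=C topic=D]
After op 7 (reset): HEAD=topic@C [dev=B main=C topic=C]
After op 8 (commit): HEAD=topic@E [dev=B main=C topic=E]
After op 9 (checkout): HEAD=dev@B [dev=B main=C topic=E]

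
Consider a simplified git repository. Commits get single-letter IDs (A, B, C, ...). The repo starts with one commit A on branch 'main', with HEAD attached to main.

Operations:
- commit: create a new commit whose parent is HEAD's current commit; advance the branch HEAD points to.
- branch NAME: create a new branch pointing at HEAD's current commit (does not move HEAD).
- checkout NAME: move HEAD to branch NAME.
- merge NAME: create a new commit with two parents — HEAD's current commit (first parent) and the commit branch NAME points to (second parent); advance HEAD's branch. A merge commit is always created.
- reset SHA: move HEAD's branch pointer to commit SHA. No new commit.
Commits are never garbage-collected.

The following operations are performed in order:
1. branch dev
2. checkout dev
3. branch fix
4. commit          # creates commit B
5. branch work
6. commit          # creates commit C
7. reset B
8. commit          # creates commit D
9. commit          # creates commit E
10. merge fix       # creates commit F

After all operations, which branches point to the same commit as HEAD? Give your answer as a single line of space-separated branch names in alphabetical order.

After op 1 (branch): HEAD=main@A [dev=A main=A]
After op 2 (checkout): HEAD=dev@A [dev=A main=A]
After op 3 (branch): HEAD=dev@A [dev=A fix=A main=A]
After op 4 (commit): HEAD=dev@B [dev=B fix=A main=A]
After op 5 (branch): HEAD=dev@B [dev=B fix=A main=A work=B]
After op 6 (commit): HEAD=dev@C [dev=C fix=A main=A work=B]
After op 7 (reset): HEAD=dev@B [dev=B fix=A main=A work=B]
After op 8 (commit): HEAD=dev@D [dev=D fix=A main=A work=B]
After op 9 (commit): HEAD=dev@E [dev=E fix=A main=A work=B]
After op 10 (merge): HEAD=dev@F [dev=F fix=A main=A work=B]

Answer: dev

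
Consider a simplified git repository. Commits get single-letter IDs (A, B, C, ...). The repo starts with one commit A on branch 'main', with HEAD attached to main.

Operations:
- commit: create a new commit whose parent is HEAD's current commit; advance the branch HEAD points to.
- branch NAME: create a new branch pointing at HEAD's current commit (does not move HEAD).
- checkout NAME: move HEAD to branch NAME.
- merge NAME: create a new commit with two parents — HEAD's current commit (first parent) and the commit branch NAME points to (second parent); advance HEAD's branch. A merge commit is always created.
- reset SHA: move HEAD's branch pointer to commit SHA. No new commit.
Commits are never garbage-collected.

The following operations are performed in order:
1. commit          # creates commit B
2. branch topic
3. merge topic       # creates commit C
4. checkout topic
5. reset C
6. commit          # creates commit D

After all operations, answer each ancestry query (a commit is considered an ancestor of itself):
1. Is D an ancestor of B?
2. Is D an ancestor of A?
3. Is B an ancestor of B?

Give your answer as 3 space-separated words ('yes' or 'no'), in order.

After op 1 (commit): HEAD=main@B [main=B]
After op 2 (branch): HEAD=main@B [main=B topic=B]
After op 3 (merge): HEAD=main@C [main=C topic=B]
After op 4 (checkout): HEAD=topic@B [main=C topic=B]
After op 5 (reset): HEAD=topic@C [main=C topic=C]
After op 6 (commit): HEAD=topic@D [main=C topic=D]
ancestors(B) = {A,B}; D in? no
ancestors(A) = {A}; D in? no
ancestors(B) = {A,B}; B in? yes

Answer: no no yes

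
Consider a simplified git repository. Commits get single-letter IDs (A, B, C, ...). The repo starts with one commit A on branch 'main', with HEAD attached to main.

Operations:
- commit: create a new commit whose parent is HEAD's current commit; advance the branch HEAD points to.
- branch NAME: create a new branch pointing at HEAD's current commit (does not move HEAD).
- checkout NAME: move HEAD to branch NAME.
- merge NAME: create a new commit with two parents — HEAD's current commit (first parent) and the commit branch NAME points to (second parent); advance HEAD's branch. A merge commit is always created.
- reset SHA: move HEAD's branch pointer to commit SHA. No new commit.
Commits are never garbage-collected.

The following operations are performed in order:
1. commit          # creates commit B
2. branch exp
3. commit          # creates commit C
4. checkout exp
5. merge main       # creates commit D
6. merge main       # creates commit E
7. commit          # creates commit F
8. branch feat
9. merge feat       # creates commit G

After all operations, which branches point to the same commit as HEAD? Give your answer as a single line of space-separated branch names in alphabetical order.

After op 1 (commit): HEAD=main@B [main=B]
After op 2 (branch): HEAD=main@B [exp=B main=B]
After op 3 (commit): HEAD=main@C [exp=B main=C]
After op 4 (checkout): HEAD=exp@B [exp=B main=C]
After op 5 (merge): HEAD=exp@D [exp=D main=C]
After op 6 (merge): HEAD=exp@E [exp=E main=C]
After op 7 (commit): HEAD=exp@F [exp=F main=C]
After op 8 (branch): HEAD=exp@F [exp=F feat=F main=C]
After op 9 (merge): HEAD=exp@G [exp=G feat=F main=C]

Answer: exp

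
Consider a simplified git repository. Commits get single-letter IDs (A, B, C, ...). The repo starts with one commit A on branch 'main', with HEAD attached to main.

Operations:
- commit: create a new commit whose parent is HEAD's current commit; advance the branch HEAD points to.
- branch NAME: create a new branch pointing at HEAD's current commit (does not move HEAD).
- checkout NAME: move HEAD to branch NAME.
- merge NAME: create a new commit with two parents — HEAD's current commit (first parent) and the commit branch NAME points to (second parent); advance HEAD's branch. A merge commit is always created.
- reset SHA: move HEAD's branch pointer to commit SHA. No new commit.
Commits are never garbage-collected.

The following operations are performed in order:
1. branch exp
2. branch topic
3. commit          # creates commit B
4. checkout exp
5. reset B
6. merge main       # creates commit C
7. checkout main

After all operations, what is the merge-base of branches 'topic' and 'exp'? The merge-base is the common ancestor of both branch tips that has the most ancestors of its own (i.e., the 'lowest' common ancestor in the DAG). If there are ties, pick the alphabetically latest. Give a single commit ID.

Answer: A

Derivation:
After op 1 (branch): HEAD=main@A [exp=A main=A]
After op 2 (branch): HEAD=main@A [exp=A main=A topic=A]
After op 3 (commit): HEAD=main@B [exp=A main=B topic=A]
After op 4 (checkout): HEAD=exp@A [exp=A main=B topic=A]
After op 5 (reset): HEAD=exp@B [exp=B main=B topic=A]
After op 6 (merge): HEAD=exp@C [exp=C main=B topic=A]
After op 7 (checkout): HEAD=main@B [exp=C main=B topic=A]
ancestors(topic=A): ['A']
ancestors(exp=C): ['A', 'B', 'C']
common: ['A']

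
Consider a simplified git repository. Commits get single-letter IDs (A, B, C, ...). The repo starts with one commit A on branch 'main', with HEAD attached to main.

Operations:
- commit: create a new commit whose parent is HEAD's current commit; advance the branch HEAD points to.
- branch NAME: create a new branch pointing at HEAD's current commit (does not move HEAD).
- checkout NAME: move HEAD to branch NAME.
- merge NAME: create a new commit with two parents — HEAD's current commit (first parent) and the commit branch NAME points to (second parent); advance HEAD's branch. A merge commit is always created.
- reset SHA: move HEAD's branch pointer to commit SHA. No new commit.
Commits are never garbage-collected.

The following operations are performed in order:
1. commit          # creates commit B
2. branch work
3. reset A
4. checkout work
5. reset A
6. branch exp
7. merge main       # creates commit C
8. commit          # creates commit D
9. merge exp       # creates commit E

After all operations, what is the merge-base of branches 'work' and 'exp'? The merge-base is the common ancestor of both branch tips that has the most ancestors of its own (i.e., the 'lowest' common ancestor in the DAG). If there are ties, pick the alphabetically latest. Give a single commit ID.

Answer: A

Derivation:
After op 1 (commit): HEAD=main@B [main=B]
After op 2 (branch): HEAD=main@B [main=B work=B]
After op 3 (reset): HEAD=main@A [main=A work=B]
After op 4 (checkout): HEAD=work@B [main=A work=B]
After op 5 (reset): HEAD=work@A [main=A work=A]
After op 6 (branch): HEAD=work@A [exp=A main=A work=A]
After op 7 (merge): HEAD=work@C [exp=A main=A work=C]
After op 8 (commit): HEAD=work@D [exp=A main=A work=D]
After op 9 (merge): HEAD=work@E [exp=A main=A work=E]
ancestors(work=E): ['A', 'C', 'D', 'E']
ancestors(exp=A): ['A']
common: ['A']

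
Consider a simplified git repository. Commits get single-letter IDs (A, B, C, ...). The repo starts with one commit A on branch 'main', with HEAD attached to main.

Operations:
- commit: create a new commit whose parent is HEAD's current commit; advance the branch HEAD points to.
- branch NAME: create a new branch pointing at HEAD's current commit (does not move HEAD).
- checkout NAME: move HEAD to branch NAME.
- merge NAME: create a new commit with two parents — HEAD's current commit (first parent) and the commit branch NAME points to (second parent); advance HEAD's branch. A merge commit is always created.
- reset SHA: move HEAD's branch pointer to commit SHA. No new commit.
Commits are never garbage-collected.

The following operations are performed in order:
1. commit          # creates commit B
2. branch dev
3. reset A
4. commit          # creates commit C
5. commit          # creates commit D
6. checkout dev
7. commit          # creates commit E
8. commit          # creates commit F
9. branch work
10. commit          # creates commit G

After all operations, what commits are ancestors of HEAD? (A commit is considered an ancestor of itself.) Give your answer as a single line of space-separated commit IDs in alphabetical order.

After op 1 (commit): HEAD=main@B [main=B]
After op 2 (branch): HEAD=main@B [dev=B main=B]
After op 3 (reset): HEAD=main@A [dev=B main=A]
After op 4 (commit): HEAD=main@C [dev=B main=C]
After op 5 (commit): HEAD=main@D [dev=B main=D]
After op 6 (checkout): HEAD=dev@B [dev=B main=D]
After op 7 (commit): HEAD=dev@E [dev=E main=D]
After op 8 (commit): HEAD=dev@F [dev=F main=D]
After op 9 (branch): HEAD=dev@F [dev=F main=D work=F]
After op 10 (commit): HEAD=dev@G [dev=G main=D work=F]

Answer: A B E F G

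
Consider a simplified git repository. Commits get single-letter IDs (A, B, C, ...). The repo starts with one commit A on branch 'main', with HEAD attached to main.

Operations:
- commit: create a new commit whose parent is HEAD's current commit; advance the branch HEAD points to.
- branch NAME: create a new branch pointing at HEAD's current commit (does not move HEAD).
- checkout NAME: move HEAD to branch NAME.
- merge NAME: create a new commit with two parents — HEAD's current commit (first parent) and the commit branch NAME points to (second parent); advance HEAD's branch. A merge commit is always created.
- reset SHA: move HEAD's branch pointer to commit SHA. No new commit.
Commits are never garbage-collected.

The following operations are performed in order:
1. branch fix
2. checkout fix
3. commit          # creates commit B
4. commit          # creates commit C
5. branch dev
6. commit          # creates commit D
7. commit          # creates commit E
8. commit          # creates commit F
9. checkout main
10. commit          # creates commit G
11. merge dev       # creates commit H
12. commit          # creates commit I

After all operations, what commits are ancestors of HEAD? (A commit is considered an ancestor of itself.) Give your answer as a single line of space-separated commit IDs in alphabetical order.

Answer: A B C G H I

Derivation:
After op 1 (branch): HEAD=main@A [fix=A main=A]
After op 2 (checkout): HEAD=fix@A [fix=A main=A]
After op 3 (commit): HEAD=fix@B [fix=B main=A]
After op 4 (commit): HEAD=fix@C [fix=C main=A]
After op 5 (branch): HEAD=fix@C [dev=C fix=C main=A]
After op 6 (commit): HEAD=fix@D [dev=C fix=D main=A]
After op 7 (commit): HEAD=fix@E [dev=C fix=E main=A]
After op 8 (commit): HEAD=fix@F [dev=C fix=F main=A]
After op 9 (checkout): HEAD=main@A [dev=C fix=F main=A]
After op 10 (commit): HEAD=main@G [dev=C fix=F main=G]
After op 11 (merge): HEAD=main@H [dev=C fix=F main=H]
After op 12 (commit): HEAD=main@I [dev=C fix=F main=I]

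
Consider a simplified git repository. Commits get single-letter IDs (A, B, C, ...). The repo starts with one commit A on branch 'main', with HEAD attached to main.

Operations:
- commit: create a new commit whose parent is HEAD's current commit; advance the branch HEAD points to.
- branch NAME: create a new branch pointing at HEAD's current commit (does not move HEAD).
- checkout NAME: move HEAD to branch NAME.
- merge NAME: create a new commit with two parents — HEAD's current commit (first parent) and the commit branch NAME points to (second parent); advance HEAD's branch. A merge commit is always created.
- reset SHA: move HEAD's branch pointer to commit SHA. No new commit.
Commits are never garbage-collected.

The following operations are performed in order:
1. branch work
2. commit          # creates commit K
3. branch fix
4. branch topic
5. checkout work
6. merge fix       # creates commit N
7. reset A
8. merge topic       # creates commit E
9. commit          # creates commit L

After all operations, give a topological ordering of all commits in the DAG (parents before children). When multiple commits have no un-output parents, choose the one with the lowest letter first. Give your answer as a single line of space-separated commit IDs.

Answer: A K E L N

Derivation:
After op 1 (branch): HEAD=main@A [main=A work=A]
After op 2 (commit): HEAD=main@K [main=K work=A]
After op 3 (branch): HEAD=main@K [fix=K main=K work=A]
After op 4 (branch): HEAD=main@K [fix=K main=K topic=K work=A]
After op 5 (checkout): HEAD=work@A [fix=K main=K topic=K work=A]
After op 6 (merge): HEAD=work@N [fix=K main=K topic=K work=N]
After op 7 (reset): HEAD=work@A [fix=K main=K topic=K work=A]
After op 8 (merge): HEAD=work@E [fix=K main=K topic=K work=E]
After op 9 (commit): HEAD=work@L [fix=K main=K topic=K work=L]
commit A: parents=[]
commit E: parents=['A', 'K']
commit K: parents=['A']
commit L: parents=['E']
commit N: parents=['A', 'K']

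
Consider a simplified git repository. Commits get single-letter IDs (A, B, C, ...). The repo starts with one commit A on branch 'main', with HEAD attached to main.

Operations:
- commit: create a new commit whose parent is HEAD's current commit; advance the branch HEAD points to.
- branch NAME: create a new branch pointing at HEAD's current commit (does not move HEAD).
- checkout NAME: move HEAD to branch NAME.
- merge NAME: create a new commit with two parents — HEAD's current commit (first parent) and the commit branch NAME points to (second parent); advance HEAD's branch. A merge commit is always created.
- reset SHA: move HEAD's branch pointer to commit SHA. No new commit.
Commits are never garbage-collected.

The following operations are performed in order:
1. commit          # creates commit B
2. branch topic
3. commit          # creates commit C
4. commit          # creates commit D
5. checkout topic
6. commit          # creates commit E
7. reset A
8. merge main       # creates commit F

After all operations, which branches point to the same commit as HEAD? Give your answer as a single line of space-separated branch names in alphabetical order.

Answer: topic

Derivation:
After op 1 (commit): HEAD=main@B [main=B]
After op 2 (branch): HEAD=main@B [main=B topic=B]
After op 3 (commit): HEAD=main@C [main=C topic=B]
After op 4 (commit): HEAD=main@D [main=D topic=B]
After op 5 (checkout): HEAD=topic@B [main=D topic=B]
After op 6 (commit): HEAD=topic@E [main=D topic=E]
After op 7 (reset): HEAD=topic@A [main=D topic=A]
After op 8 (merge): HEAD=topic@F [main=D topic=F]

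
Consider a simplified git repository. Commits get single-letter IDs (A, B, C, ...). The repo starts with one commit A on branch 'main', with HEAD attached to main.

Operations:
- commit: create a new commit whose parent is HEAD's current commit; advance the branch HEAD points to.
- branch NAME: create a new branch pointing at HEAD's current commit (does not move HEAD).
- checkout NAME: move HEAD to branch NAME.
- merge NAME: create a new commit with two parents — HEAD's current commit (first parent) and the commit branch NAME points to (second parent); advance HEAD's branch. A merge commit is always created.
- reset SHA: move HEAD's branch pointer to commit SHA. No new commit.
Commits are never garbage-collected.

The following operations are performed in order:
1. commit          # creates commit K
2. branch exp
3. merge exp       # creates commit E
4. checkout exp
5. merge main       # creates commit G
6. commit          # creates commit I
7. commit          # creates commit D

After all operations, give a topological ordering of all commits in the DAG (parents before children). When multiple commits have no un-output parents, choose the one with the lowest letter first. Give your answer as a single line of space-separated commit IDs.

After op 1 (commit): HEAD=main@K [main=K]
After op 2 (branch): HEAD=main@K [exp=K main=K]
After op 3 (merge): HEAD=main@E [exp=K main=E]
After op 4 (checkout): HEAD=exp@K [exp=K main=E]
After op 5 (merge): HEAD=exp@G [exp=G main=E]
After op 6 (commit): HEAD=exp@I [exp=I main=E]
After op 7 (commit): HEAD=exp@D [exp=D main=E]
commit A: parents=[]
commit D: parents=['I']
commit E: parents=['K', 'K']
commit G: parents=['K', 'E']
commit I: parents=['G']
commit K: parents=['A']

Answer: A K E G I D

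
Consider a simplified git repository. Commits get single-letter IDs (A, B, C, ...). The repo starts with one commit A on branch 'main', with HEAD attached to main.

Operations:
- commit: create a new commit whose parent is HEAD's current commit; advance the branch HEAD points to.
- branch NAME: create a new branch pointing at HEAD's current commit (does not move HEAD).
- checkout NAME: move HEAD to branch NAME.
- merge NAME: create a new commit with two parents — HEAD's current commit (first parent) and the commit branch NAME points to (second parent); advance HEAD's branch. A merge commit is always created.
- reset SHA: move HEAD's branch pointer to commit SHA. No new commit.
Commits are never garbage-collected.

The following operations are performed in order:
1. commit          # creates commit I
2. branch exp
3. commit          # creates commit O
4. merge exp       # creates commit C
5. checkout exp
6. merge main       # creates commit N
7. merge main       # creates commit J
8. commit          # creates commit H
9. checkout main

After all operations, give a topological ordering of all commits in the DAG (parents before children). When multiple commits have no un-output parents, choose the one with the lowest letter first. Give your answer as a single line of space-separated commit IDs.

Answer: A I O C N J H

Derivation:
After op 1 (commit): HEAD=main@I [main=I]
After op 2 (branch): HEAD=main@I [exp=I main=I]
After op 3 (commit): HEAD=main@O [exp=I main=O]
After op 4 (merge): HEAD=main@C [exp=I main=C]
After op 5 (checkout): HEAD=exp@I [exp=I main=C]
After op 6 (merge): HEAD=exp@N [exp=N main=C]
After op 7 (merge): HEAD=exp@J [exp=J main=C]
After op 8 (commit): HEAD=exp@H [exp=H main=C]
After op 9 (checkout): HEAD=main@C [exp=H main=C]
commit A: parents=[]
commit C: parents=['O', 'I']
commit H: parents=['J']
commit I: parents=['A']
commit J: parents=['N', 'C']
commit N: parents=['I', 'C']
commit O: parents=['I']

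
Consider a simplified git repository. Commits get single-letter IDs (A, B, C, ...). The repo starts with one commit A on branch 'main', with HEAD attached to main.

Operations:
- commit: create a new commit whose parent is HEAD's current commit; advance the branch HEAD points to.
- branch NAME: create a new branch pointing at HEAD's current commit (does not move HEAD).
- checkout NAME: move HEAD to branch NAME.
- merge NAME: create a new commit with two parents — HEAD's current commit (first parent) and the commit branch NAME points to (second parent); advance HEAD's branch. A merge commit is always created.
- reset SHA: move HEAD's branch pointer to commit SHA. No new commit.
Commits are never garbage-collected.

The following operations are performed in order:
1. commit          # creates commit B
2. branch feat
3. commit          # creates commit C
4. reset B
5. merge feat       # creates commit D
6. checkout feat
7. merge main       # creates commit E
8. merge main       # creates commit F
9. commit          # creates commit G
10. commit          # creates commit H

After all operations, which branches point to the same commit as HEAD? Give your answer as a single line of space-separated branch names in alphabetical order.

After op 1 (commit): HEAD=main@B [main=B]
After op 2 (branch): HEAD=main@B [feat=B main=B]
After op 3 (commit): HEAD=main@C [feat=B main=C]
After op 4 (reset): HEAD=main@B [feat=B main=B]
After op 5 (merge): HEAD=main@D [feat=B main=D]
After op 6 (checkout): HEAD=feat@B [feat=B main=D]
After op 7 (merge): HEAD=feat@E [feat=E main=D]
After op 8 (merge): HEAD=feat@F [feat=F main=D]
After op 9 (commit): HEAD=feat@G [feat=G main=D]
After op 10 (commit): HEAD=feat@H [feat=H main=D]

Answer: feat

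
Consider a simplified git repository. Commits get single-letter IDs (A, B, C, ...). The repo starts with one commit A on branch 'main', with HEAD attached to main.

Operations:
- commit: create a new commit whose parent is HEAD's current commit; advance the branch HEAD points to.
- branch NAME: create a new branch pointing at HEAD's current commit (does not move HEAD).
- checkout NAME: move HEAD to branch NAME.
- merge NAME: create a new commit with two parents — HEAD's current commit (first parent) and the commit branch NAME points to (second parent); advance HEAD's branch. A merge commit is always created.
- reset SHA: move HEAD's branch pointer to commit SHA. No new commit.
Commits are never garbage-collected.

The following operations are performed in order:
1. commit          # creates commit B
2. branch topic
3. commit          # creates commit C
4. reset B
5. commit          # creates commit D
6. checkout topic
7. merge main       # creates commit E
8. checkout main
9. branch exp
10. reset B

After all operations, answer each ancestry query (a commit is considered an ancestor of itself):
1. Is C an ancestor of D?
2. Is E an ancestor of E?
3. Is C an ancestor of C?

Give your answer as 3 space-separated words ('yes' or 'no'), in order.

After op 1 (commit): HEAD=main@B [main=B]
After op 2 (branch): HEAD=main@B [main=B topic=B]
After op 3 (commit): HEAD=main@C [main=C topic=B]
After op 4 (reset): HEAD=main@B [main=B topic=B]
After op 5 (commit): HEAD=main@D [main=D topic=B]
After op 6 (checkout): HEAD=topic@B [main=D topic=B]
After op 7 (merge): HEAD=topic@E [main=D topic=E]
After op 8 (checkout): HEAD=main@D [main=D topic=E]
After op 9 (branch): HEAD=main@D [exp=D main=D topic=E]
After op 10 (reset): HEAD=main@B [exp=D main=B topic=E]
ancestors(D) = {A,B,D}; C in? no
ancestors(E) = {A,B,D,E}; E in? yes
ancestors(C) = {A,B,C}; C in? yes

Answer: no yes yes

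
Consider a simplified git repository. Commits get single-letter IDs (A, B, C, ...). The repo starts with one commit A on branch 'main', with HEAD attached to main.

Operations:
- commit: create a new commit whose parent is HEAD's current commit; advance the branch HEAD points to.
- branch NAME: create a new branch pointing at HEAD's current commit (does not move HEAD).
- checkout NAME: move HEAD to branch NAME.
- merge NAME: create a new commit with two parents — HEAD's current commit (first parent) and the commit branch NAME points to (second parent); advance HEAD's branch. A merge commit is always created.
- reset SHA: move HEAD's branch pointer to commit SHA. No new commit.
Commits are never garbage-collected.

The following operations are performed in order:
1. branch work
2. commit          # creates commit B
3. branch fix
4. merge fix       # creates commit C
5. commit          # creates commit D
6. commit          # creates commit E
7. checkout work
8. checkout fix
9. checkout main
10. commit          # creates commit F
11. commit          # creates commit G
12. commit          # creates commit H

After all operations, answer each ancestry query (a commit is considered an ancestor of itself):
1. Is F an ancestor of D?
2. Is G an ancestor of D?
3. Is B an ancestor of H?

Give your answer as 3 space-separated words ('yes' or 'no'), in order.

Answer: no no yes

Derivation:
After op 1 (branch): HEAD=main@A [main=A work=A]
After op 2 (commit): HEAD=main@B [main=B work=A]
After op 3 (branch): HEAD=main@B [fix=B main=B work=A]
After op 4 (merge): HEAD=main@C [fix=B main=C work=A]
After op 5 (commit): HEAD=main@D [fix=B main=D work=A]
After op 6 (commit): HEAD=main@E [fix=B main=E work=A]
After op 7 (checkout): HEAD=work@A [fix=B main=E work=A]
After op 8 (checkout): HEAD=fix@B [fix=B main=E work=A]
After op 9 (checkout): HEAD=main@E [fix=B main=E work=A]
After op 10 (commit): HEAD=main@F [fix=B main=F work=A]
After op 11 (commit): HEAD=main@G [fix=B main=G work=A]
After op 12 (commit): HEAD=main@H [fix=B main=H work=A]
ancestors(D) = {A,B,C,D}; F in? no
ancestors(D) = {A,B,C,D}; G in? no
ancestors(H) = {A,B,C,D,E,F,G,H}; B in? yes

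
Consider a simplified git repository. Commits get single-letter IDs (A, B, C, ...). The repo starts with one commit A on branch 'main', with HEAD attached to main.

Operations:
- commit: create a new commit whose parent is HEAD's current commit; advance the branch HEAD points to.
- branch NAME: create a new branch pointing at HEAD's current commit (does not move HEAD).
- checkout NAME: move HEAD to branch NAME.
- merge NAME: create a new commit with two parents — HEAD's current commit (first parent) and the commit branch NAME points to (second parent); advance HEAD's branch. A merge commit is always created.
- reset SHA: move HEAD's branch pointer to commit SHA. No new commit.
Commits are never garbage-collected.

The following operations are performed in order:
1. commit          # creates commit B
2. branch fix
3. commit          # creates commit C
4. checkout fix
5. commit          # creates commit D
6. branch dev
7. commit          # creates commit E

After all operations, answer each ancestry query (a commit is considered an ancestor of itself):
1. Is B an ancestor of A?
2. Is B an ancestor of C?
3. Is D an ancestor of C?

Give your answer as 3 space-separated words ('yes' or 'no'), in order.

Answer: no yes no

Derivation:
After op 1 (commit): HEAD=main@B [main=B]
After op 2 (branch): HEAD=main@B [fix=B main=B]
After op 3 (commit): HEAD=main@C [fix=B main=C]
After op 4 (checkout): HEAD=fix@B [fix=B main=C]
After op 5 (commit): HEAD=fix@D [fix=D main=C]
After op 6 (branch): HEAD=fix@D [dev=D fix=D main=C]
After op 7 (commit): HEAD=fix@E [dev=D fix=E main=C]
ancestors(A) = {A}; B in? no
ancestors(C) = {A,B,C}; B in? yes
ancestors(C) = {A,B,C}; D in? no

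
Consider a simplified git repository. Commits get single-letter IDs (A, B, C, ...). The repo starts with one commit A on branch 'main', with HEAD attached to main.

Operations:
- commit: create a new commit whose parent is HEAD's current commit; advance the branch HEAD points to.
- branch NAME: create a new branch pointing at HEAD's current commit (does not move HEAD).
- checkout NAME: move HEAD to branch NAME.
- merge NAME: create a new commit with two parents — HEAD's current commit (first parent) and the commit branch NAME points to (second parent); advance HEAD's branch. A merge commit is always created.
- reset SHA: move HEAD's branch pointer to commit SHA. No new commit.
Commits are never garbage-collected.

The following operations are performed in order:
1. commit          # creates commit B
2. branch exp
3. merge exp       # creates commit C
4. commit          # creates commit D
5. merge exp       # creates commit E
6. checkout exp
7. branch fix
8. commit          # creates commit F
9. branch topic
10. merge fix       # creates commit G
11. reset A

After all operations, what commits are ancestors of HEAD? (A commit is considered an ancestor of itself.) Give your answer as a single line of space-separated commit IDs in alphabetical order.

Answer: A

Derivation:
After op 1 (commit): HEAD=main@B [main=B]
After op 2 (branch): HEAD=main@B [exp=B main=B]
After op 3 (merge): HEAD=main@C [exp=B main=C]
After op 4 (commit): HEAD=main@D [exp=B main=D]
After op 5 (merge): HEAD=main@E [exp=B main=E]
After op 6 (checkout): HEAD=exp@B [exp=B main=E]
After op 7 (branch): HEAD=exp@B [exp=B fix=B main=E]
After op 8 (commit): HEAD=exp@F [exp=F fix=B main=E]
After op 9 (branch): HEAD=exp@F [exp=F fix=B main=E topic=F]
After op 10 (merge): HEAD=exp@G [exp=G fix=B main=E topic=F]
After op 11 (reset): HEAD=exp@A [exp=A fix=B main=E topic=F]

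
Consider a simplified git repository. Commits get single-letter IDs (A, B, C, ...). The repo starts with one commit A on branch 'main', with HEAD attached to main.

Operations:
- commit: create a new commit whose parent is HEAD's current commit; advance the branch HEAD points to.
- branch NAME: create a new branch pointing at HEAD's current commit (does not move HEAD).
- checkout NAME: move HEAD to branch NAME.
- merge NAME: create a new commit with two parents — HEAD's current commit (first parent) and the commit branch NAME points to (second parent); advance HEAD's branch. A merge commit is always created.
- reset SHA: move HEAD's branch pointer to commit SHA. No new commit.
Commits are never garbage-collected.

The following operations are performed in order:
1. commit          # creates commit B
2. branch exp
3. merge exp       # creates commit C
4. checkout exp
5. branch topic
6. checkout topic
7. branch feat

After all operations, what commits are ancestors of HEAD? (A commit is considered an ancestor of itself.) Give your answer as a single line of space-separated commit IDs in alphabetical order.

Answer: A B

Derivation:
After op 1 (commit): HEAD=main@B [main=B]
After op 2 (branch): HEAD=main@B [exp=B main=B]
After op 3 (merge): HEAD=main@C [exp=B main=C]
After op 4 (checkout): HEAD=exp@B [exp=B main=C]
After op 5 (branch): HEAD=exp@B [exp=B main=C topic=B]
After op 6 (checkout): HEAD=topic@B [exp=B main=C topic=B]
After op 7 (branch): HEAD=topic@B [exp=B feat=B main=C topic=B]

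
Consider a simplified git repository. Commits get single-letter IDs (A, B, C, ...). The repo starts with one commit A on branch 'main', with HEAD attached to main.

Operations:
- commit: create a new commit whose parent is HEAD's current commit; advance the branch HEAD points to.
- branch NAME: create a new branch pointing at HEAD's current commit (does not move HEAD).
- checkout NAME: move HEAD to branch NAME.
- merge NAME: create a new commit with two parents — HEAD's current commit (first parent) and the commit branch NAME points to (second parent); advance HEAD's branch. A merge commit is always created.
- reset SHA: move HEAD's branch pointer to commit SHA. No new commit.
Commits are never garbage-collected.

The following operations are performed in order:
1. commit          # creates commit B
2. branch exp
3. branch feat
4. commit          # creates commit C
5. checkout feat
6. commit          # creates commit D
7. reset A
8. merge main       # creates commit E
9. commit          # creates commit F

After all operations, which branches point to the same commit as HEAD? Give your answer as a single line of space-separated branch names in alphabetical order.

Answer: feat

Derivation:
After op 1 (commit): HEAD=main@B [main=B]
After op 2 (branch): HEAD=main@B [exp=B main=B]
After op 3 (branch): HEAD=main@B [exp=B feat=B main=B]
After op 4 (commit): HEAD=main@C [exp=B feat=B main=C]
After op 5 (checkout): HEAD=feat@B [exp=B feat=B main=C]
After op 6 (commit): HEAD=feat@D [exp=B feat=D main=C]
After op 7 (reset): HEAD=feat@A [exp=B feat=A main=C]
After op 8 (merge): HEAD=feat@E [exp=B feat=E main=C]
After op 9 (commit): HEAD=feat@F [exp=B feat=F main=C]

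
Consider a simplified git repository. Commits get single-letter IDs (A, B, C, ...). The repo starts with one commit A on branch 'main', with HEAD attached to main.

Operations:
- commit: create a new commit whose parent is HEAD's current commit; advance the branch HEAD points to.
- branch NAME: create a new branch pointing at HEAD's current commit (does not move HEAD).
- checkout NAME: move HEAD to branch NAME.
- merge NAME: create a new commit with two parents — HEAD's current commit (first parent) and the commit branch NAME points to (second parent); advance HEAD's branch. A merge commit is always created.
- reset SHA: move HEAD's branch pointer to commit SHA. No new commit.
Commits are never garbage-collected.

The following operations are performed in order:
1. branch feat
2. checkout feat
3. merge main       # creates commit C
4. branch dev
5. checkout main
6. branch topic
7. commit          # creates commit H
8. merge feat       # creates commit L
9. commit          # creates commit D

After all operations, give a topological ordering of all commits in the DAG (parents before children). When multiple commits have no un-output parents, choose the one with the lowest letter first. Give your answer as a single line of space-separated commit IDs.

After op 1 (branch): HEAD=main@A [feat=A main=A]
After op 2 (checkout): HEAD=feat@A [feat=A main=A]
After op 3 (merge): HEAD=feat@C [feat=C main=A]
After op 4 (branch): HEAD=feat@C [dev=C feat=C main=A]
After op 5 (checkout): HEAD=main@A [dev=C feat=C main=A]
After op 6 (branch): HEAD=main@A [dev=C feat=C main=A topic=A]
After op 7 (commit): HEAD=main@H [dev=C feat=C main=H topic=A]
After op 8 (merge): HEAD=main@L [dev=C feat=C main=L topic=A]
After op 9 (commit): HEAD=main@D [dev=C feat=C main=D topic=A]
commit A: parents=[]
commit C: parents=['A', 'A']
commit D: parents=['L']
commit H: parents=['A']
commit L: parents=['H', 'C']

Answer: A C H L D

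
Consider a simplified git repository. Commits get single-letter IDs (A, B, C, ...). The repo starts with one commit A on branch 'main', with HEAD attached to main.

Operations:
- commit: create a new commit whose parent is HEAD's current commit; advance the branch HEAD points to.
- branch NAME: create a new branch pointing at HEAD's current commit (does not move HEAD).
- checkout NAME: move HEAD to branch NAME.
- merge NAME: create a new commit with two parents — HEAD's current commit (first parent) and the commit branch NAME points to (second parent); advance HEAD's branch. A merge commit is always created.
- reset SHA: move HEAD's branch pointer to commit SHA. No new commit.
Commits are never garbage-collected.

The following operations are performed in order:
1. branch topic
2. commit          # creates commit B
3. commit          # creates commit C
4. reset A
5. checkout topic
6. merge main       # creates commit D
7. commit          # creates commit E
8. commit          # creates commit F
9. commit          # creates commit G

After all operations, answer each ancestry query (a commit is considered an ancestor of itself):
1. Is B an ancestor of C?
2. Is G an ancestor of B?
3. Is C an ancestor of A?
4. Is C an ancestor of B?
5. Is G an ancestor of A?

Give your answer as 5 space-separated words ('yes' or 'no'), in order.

After op 1 (branch): HEAD=main@A [main=A topic=A]
After op 2 (commit): HEAD=main@B [main=B topic=A]
After op 3 (commit): HEAD=main@C [main=C topic=A]
After op 4 (reset): HEAD=main@A [main=A topic=A]
After op 5 (checkout): HEAD=topic@A [main=A topic=A]
After op 6 (merge): HEAD=topic@D [main=A topic=D]
After op 7 (commit): HEAD=topic@E [main=A topic=E]
After op 8 (commit): HEAD=topic@F [main=A topic=F]
After op 9 (commit): HEAD=topic@G [main=A topic=G]
ancestors(C) = {A,B,C}; B in? yes
ancestors(B) = {A,B}; G in? no
ancestors(A) = {A}; C in? no
ancestors(B) = {A,B}; C in? no
ancestors(A) = {A}; G in? no

Answer: yes no no no no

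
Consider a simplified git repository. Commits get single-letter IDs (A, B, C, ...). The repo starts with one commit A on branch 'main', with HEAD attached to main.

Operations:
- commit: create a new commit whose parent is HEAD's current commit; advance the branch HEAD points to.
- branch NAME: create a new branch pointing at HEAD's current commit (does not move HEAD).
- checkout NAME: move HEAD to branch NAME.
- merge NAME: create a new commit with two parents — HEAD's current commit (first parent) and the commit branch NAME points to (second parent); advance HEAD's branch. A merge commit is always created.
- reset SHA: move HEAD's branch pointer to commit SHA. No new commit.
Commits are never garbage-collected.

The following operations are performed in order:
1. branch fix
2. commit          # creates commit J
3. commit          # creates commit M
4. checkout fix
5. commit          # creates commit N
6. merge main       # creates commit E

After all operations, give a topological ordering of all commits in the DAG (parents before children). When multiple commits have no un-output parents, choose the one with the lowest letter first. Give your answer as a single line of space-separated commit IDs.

Answer: A J M N E

Derivation:
After op 1 (branch): HEAD=main@A [fix=A main=A]
After op 2 (commit): HEAD=main@J [fix=A main=J]
After op 3 (commit): HEAD=main@M [fix=A main=M]
After op 4 (checkout): HEAD=fix@A [fix=A main=M]
After op 5 (commit): HEAD=fix@N [fix=N main=M]
After op 6 (merge): HEAD=fix@E [fix=E main=M]
commit A: parents=[]
commit E: parents=['N', 'M']
commit J: parents=['A']
commit M: parents=['J']
commit N: parents=['A']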